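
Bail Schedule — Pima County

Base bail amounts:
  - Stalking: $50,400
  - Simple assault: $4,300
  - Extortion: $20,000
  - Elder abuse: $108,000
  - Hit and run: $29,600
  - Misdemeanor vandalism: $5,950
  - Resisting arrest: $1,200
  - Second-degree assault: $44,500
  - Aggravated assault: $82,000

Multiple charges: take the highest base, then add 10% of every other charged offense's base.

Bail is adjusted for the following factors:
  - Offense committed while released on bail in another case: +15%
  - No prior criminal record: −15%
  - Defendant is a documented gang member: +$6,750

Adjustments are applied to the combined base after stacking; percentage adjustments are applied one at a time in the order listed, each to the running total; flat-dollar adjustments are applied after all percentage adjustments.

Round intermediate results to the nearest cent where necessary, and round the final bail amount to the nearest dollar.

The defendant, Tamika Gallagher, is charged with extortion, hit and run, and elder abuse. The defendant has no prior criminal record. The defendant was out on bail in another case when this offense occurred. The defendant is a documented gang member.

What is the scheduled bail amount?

$117,168

Base amounts from the schedule: extortion $20,000; hit and run $29,600; elder abuse $108,000.
Stacking rule: highest base plus 10% of each additional charge. Highest is elder abuse at $108,000. Additional: $20,000 × 10% = $2,000; $29,600 × 10% = $2,960. Combined base = $108,000 + $4,960 = $112,960.
Offense committed while released on bail in another case (+15%): $112,960 × 1.15 = $129,904.
No prior criminal record (−15%): $129,904 × 0.85 = $110,418.40.
Defendant is a documented gang member (+$6,750 flat): $110,418.40 + $6,750 = $117,168.40.
Rounded to the nearest dollar: $117,168.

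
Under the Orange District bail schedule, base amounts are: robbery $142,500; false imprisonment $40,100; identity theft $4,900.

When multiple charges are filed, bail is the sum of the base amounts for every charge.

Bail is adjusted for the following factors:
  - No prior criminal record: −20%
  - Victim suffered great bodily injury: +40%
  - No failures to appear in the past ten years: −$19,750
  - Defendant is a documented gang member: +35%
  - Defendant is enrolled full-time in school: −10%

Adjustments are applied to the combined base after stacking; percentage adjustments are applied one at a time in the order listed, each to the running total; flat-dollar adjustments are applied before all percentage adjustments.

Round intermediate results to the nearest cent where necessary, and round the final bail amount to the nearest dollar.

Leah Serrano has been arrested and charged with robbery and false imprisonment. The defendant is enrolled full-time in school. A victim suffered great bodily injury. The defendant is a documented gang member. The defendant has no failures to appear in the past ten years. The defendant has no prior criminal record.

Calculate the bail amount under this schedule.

$221,606

Base amounts from the schedule: robbery $142,500; false imprisonment $40,100.
Stacking rule: sum of all bases. $142,500 + $40,100 = $182,600.
No failures to appear in the past ten years (−$19,750 flat): $182,600 − $19,750 = $162,850.
No prior criminal record (−20%): $162,850 × 0.8 = $130,280.
Victim suffered great bodily injury (+40%): $130,280 × 1.4 = $182,392.
Defendant is a documented gang member (+35%): $182,392 × 1.35 = $246,229.20.
Defendant is enrolled full-time in school (−10%): $246,229.20 × 0.9 = $221,606.28.
Rounded to the nearest dollar: $221,606.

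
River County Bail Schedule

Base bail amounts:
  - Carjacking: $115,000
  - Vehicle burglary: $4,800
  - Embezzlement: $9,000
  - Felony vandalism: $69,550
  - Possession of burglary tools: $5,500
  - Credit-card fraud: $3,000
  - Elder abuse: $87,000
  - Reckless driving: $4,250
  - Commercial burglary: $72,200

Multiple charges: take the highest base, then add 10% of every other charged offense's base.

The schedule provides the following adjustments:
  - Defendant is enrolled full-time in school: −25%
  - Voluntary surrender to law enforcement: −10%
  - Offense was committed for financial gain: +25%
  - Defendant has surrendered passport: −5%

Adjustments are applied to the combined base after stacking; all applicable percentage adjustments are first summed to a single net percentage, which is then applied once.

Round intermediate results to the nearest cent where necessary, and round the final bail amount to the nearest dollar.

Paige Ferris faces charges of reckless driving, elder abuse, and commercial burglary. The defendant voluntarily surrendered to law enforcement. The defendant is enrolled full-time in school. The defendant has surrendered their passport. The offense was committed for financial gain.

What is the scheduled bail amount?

$80,448

Base amounts from the schedule: reckless driving $4,250; elder abuse $87,000; commercial burglary $72,200.
Stacking rule: highest base plus 10% of each additional charge. Highest is elder abuse at $87,000. Additional: $4,250 × 10% = $425; $72,200 × 10% = $7,220. Combined base = $87,000 + $7,645 = $94,645.
Net percentage adjustment: −25% −10% +25% −5% = −15%. $94,645 × 0.85 = $80,448.25.
Rounded to the nearest dollar: $80,448.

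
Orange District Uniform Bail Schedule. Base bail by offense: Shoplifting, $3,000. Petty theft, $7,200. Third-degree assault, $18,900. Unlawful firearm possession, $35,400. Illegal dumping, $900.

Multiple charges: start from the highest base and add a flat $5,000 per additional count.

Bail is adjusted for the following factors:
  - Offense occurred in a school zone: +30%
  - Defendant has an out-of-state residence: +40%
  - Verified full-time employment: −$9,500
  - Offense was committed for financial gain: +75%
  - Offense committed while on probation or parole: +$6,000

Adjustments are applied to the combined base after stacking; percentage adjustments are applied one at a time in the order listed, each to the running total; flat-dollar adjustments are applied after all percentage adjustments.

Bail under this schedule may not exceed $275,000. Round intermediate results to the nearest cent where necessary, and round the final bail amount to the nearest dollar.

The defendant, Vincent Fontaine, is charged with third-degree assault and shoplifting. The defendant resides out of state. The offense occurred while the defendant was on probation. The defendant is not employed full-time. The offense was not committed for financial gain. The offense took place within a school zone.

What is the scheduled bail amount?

$49,498

Base amounts from the schedule: third-degree assault $18,900; shoplifting $3,000.
Stacking rule: highest base plus $5,000 per additional charge. Highest is third-degree assault at $18,900; 1 additional charge → +$5,000. Combined base = $23,900.
Offense occurred in a school zone (+30%): $23,900 × 1.3 = $31,070.
Defendant has an out-of-state residence (+40%): $31,070 × 1.4 = $43,498.
Offense committed while on probation or parole (+$6,000 flat): $43,498 + $6,000 = $49,498.
$49,498 is within the $275,000 maximum.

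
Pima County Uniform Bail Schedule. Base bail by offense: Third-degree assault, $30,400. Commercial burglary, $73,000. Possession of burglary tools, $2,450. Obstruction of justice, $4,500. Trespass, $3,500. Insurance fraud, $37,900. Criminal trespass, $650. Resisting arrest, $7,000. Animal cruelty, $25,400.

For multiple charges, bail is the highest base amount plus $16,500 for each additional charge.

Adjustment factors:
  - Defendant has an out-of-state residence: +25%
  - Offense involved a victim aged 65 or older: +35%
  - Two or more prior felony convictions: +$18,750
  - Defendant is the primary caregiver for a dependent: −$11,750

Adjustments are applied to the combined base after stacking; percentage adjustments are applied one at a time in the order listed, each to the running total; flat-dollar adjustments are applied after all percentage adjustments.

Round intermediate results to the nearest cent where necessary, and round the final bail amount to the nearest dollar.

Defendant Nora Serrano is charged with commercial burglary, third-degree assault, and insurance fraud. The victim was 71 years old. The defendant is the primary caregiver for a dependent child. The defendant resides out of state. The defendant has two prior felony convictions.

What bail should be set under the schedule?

Base amounts from the schedule: commercial burglary $73,000; third-degree assault $30,400; insurance fraud $37,900.
Stacking rule: highest base plus $16,500 per additional charge. Highest is commercial burglary at $73,000; 2 additional charges → +$33,000. Combined base = $106,000.
Defendant has an out-of-state residence (+25%): $106,000 × 1.25 = $132,500.
Offense involved a victim aged 65 or older (+35%): $132,500 × 1.35 = $178,875.
Two or more prior felony convictions (+$18,750 flat): $178,875 + $18,750 = $197,625.
Defendant is the primary caregiver for a dependent (−$11,750 flat): $197,625 − $11,750 = $185,875.

$185,875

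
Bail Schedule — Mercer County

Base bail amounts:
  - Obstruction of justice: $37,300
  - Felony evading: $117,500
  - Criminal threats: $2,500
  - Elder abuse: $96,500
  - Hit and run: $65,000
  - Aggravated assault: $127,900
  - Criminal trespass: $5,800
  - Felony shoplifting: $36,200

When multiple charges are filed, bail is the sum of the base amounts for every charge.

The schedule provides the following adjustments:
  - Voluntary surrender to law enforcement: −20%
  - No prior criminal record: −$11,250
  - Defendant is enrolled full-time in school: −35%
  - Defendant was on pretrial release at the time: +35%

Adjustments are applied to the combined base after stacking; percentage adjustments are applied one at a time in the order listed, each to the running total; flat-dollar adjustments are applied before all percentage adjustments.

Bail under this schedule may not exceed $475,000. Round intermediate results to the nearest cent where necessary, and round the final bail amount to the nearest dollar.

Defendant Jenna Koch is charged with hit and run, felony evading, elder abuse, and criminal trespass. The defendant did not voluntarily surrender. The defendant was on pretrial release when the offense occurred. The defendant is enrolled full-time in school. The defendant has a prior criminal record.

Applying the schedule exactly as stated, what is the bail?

$249,912

Base amounts from the schedule: hit and run $65,000; felony evading $117,500; elder abuse $96,500; criminal trespass $5,800.
Stacking rule: sum of all bases. $65,000 + $117,500 + $96,500 + $5,800 = $284,800.
Defendant is enrolled full-time in school (−35%): $284,800 × 0.65 = $185,120.
Defendant was on pretrial release at the time (+35%): $185,120 × 1.35 = $249,912.
$249,912 is within the $475,000 maximum.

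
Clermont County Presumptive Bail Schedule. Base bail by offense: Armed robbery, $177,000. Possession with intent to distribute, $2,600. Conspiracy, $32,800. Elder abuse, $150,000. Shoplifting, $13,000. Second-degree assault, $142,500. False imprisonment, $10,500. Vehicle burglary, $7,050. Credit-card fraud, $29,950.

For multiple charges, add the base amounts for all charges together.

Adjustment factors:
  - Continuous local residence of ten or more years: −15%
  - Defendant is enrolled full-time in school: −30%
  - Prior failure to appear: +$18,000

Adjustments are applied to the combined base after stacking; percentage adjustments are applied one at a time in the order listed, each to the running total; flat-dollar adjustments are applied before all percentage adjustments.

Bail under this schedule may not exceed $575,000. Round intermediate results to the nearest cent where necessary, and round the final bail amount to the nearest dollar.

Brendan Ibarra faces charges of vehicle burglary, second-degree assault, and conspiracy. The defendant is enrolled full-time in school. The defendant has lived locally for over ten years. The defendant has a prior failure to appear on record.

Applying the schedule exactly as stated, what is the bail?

Base amounts from the schedule: vehicle burglary $7,050; second-degree assault $142,500; conspiracy $32,800.
Stacking rule: sum of all bases. $7,050 + $142,500 + $32,800 = $182,350.
Prior failure to appear (+$18,000 flat): $182,350 + $18,000 = $200,350.
Continuous local residence of ten or more years (−15%): $200,350 × 0.85 = $170,297.50.
Defendant is enrolled full-time in school (−30%): $170,297.50 × 0.7 = $119,208.25.
$119,208.25 is within the $575,000 maximum.
Rounded to the nearest dollar: $119,208.

$119,208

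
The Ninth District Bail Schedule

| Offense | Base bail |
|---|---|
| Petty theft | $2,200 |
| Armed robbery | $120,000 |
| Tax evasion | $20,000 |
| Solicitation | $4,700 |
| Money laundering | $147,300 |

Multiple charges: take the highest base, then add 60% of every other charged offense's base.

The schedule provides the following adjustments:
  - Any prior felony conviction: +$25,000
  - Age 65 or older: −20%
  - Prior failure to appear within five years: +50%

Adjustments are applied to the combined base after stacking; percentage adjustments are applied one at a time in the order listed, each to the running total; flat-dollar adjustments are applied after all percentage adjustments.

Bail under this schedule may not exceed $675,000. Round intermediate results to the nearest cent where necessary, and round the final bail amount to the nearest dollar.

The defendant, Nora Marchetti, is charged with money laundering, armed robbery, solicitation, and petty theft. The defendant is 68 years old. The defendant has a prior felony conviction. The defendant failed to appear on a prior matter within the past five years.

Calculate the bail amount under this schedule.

$293,128

Base amounts from the schedule: money laundering $147,300; armed robbery $120,000; solicitation $4,700; petty theft $2,200.
Stacking rule: highest base plus 60% of each additional charge. Highest is money laundering at $147,300. Additional: $120,000 × 60% = $72,000; $4,700 × 60% = $2,820; $2,200 × 60% = $1,320. Combined base = $147,300 + $76,140 = $223,440.
Age 65 or older (−20%): $223,440 × 0.8 = $178,752.
Prior failure to appear within five years (+50%): $178,752 × 1.5 = $268,128.
Any prior felony conviction (+$25,000 flat): $268,128 + $25,000 = $293,128.
$293,128 is within the $675,000 maximum.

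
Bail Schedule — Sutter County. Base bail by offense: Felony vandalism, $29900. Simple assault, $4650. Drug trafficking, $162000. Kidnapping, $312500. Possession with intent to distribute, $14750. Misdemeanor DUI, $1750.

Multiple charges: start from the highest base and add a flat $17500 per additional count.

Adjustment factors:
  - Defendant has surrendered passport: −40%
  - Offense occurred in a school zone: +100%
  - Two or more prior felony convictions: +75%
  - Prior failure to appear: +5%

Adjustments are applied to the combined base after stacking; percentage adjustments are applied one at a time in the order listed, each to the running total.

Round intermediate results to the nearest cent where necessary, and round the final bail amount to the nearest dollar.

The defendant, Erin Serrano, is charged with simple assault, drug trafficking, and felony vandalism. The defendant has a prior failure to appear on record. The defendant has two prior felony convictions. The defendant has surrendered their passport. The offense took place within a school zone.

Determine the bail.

Base amounts from the schedule: simple assault $4650; drug trafficking $162000; felony vandalism $29900.
Stacking rule: highest base plus $17500 per additional charge. Highest is drug trafficking at $162000; 2 additional charges → +$35000. Combined base = $197000.
Defendant has surrendered passport (−40%): $197000 × 0.6 = $118200.
Offense occurred in a school zone (+100%): $118200 × 2 = $236400.
Two or more prior felony convictions (+75%): $236400 × 1.75 = $413700.
Prior failure to appear (+5%): $413700 × 1.05 = $434385.

$434385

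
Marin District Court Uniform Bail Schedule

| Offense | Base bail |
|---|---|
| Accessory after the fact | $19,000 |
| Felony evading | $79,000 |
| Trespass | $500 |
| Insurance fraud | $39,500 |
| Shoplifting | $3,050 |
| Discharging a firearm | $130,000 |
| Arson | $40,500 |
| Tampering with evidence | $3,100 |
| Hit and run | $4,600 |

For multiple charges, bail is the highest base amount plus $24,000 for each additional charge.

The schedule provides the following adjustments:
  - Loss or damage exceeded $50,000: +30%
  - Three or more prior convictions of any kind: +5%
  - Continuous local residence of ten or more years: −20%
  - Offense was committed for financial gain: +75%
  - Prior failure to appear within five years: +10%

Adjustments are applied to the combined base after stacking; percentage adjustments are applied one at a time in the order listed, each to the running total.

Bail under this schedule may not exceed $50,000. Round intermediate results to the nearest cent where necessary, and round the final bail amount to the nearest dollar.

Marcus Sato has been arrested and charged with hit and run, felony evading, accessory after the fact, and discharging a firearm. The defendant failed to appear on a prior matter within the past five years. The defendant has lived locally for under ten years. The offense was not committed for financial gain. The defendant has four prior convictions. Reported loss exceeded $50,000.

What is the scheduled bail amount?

Base amounts from the schedule: hit and run $4,600; felony evading $79,000; accessory after the fact $19,000; discharging a firearm $130,000.
Stacking rule: highest base plus $24,000 per additional charge. Highest is discharging a firearm at $130,000; 3 additional charges → +$72,000. Combined base = $202,000.
Loss or damage exceeded $50,000 (+30%): $202,000 × 1.3 = $262,600.
Three or more prior convictions of any kind (+5%): $262,600 × 1.05 = $275,730.
Prior failure to appear within five years (+10%): $275,730 × 1.1 = $303,303.
Result $303,303 exceeds the maximum of $50,000; bail is capped at $50,000.

$50,000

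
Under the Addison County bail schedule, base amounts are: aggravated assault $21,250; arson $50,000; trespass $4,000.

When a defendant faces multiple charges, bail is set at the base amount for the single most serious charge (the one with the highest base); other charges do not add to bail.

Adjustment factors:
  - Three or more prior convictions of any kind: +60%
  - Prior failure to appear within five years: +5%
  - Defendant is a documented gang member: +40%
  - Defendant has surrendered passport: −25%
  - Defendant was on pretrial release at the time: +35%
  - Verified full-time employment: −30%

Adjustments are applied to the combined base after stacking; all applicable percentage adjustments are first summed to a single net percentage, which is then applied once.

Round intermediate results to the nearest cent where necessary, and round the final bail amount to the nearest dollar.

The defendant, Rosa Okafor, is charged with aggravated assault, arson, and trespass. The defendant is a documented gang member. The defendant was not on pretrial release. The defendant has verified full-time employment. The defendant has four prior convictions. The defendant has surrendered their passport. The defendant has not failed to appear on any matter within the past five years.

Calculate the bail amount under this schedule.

Base amounts from the schedule: aggravated assault $21,250; arson $50,000; trespass $4,000.
Stacking rule: use the highest base only. Highest is arson at $50,000. Combined base = $50,000.
Net percentage adjustment: +60% +40% −25% −30% = +45%. $50,000 × 1.45 = $72,500.

$72,500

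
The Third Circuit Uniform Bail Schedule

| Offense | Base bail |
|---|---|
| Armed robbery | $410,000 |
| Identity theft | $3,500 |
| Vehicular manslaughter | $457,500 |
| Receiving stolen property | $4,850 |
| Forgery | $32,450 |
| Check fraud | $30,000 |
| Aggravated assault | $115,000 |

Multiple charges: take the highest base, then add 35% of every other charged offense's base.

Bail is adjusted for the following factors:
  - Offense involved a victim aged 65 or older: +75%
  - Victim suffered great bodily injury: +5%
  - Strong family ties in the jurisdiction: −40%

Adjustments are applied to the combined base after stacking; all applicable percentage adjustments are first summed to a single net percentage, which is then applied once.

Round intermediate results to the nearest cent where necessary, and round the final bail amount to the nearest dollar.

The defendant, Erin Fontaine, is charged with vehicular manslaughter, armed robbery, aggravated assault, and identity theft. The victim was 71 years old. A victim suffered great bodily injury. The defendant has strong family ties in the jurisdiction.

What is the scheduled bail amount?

Base amounts from the schedule: vehicular manslaughter $457,500; armed robbery $410,000; aggravated assault $115,000; identity theft $3,500.
Stacking rule: highest base plus 35% of each additional charge. Highest is vehicular manslaughter at $457,500. Additional: $410,000 × 35% = $143,500; $115,000 × 35% = $40,250; $3,500 × 35% = $1,225. Combined base = $457,500 + $184,975 = $642,475.
Net percentage adjustment: +75% +5% −40% = +40%. $642,475 × 1.4 = $899,465.

$899,465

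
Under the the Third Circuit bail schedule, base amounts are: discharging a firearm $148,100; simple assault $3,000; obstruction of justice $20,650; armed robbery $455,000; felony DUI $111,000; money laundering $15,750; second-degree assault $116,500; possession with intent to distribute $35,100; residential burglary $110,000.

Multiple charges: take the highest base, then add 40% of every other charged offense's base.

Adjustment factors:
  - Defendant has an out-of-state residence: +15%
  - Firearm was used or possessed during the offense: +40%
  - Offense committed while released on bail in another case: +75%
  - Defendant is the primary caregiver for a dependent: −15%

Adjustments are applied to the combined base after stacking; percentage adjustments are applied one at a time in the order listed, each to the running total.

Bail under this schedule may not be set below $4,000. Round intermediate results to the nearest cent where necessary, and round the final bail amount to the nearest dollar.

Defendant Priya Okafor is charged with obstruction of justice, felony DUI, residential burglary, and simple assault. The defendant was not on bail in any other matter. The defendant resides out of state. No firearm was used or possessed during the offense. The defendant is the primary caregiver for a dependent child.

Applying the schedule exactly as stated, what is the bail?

$160,760

Base amounts from the schedule: obstruction of justice $20,650; felony DUI $111,000; residential burglary $110,000; simple assault $3,000.
Stacking rule: highest base plus 40% of each additional charge. Highest is felony DUI at $111,000. Additional: $20,650 × 40% = $8,260; $110,000 × 40% = $44,000; $3,000 × 40% = $1,200. Combined base = $111,000 + $53,460 = $164,460.
Defendant has an out-of-state residence (+15%): $164,460 × 1.15 = $189,129.
Defendant is the primary caregiver for a dependent (−15%): $189,129 × 0.85 = $160,759.65.
$160,759.65 is at or above the $4,000 minimum.
Rounded to the nearest dollar: $160,760.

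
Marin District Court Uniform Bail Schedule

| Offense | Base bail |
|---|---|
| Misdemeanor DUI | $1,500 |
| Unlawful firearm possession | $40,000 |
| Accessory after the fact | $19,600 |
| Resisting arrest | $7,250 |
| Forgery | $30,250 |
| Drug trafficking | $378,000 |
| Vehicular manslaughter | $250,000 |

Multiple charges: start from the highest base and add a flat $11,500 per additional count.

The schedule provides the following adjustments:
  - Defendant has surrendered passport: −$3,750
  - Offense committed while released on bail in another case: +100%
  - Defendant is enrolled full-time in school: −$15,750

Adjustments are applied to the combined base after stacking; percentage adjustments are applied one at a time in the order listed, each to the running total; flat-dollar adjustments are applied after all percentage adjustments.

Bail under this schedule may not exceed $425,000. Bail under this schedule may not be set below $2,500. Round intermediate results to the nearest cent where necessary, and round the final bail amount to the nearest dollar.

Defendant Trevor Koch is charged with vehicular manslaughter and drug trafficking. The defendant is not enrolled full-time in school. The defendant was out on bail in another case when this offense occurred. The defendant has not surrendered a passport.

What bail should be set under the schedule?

Base amounts from the schedule: vehicular manslaughter $250,000; drug trafficking $378,000.
Stacking rule: highest base plus $11,500 per additional charge. Highest is drug trafficking at $378,000; 1 additional charge → +$11,500. Combined base = $389,500.
Offense committed while released on bail in another case (+100%): $389,500 × 2 = $779,000.
Result $779,000 exceeds the maximum of $425,000; bail is capped at $425,000.
$425,000 is at or above the $2,500 minimum.

$425,000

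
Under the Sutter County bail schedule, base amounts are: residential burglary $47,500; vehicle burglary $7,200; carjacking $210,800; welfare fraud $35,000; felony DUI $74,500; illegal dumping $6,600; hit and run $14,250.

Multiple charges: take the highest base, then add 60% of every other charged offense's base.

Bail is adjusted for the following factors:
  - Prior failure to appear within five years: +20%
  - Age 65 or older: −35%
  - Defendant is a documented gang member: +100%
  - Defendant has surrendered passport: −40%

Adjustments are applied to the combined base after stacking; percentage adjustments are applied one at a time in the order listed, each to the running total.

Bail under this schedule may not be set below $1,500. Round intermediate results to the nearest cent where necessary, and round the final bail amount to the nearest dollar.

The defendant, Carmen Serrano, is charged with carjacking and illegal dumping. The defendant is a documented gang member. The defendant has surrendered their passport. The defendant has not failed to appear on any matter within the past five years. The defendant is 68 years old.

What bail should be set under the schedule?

Base amounts from the schedule: carjacking $210,800; illegal dumping $6,600.
Stacking rule: highest base plus 60% of each additional charge. Highest is carjacking at $210,800. Additional: $6,600 × 60% = $3,960. Combined base = $210,800 + $3,960 = $214,760.
Age 65 or older (−35%): $214,760 × 0.65 = $139,594.
Defendant is a documented gang member (+100%): $139,594 × 2 = $279,188.
Defendant has surrendered passport (−40%): $279,188 × 0.6 = $167,512.80.
$167,512.80 is at or above the $1,500 minimum.
Rounded to the nearest dollar: $167,513.

$167,513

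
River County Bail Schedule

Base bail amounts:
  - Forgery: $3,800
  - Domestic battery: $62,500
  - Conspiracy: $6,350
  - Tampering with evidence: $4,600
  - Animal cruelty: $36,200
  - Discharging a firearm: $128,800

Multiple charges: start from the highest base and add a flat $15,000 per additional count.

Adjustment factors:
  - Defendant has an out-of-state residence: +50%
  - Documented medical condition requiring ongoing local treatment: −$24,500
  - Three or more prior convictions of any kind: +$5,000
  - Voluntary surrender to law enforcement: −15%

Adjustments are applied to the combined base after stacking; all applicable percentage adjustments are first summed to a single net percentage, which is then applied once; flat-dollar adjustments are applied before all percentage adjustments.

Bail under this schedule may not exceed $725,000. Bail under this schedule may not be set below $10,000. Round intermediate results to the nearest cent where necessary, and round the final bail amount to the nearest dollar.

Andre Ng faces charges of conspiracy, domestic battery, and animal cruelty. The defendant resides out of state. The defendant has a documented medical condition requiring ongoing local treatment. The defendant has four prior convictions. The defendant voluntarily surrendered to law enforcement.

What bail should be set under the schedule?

$98,550

Base amounts from the schedule: conspiracy $6,350; domestic battery $62,500; animal cruelty $36,200.
Stacking rule: highest base plus $15,000 per additional charge. Highest is domestic battery at $62,500; 2 additional charges → +$30,000. Combined base = $92,500.
Documented medical condition requiring ongoing local treatment (−$24,500 flat): $92,500 − $24,500 = $68,000.
Three or more prior convictions of any kind (+$5,000 flat): $68,000 + $5,000 = $73,000.
Net percentage adjustment: +50% −15% = +35%. $73,000 × 1.35 = $98,550.
$98,550 is within the $725,000 maximum.
$98,550 is at or above the $10,000 minimum.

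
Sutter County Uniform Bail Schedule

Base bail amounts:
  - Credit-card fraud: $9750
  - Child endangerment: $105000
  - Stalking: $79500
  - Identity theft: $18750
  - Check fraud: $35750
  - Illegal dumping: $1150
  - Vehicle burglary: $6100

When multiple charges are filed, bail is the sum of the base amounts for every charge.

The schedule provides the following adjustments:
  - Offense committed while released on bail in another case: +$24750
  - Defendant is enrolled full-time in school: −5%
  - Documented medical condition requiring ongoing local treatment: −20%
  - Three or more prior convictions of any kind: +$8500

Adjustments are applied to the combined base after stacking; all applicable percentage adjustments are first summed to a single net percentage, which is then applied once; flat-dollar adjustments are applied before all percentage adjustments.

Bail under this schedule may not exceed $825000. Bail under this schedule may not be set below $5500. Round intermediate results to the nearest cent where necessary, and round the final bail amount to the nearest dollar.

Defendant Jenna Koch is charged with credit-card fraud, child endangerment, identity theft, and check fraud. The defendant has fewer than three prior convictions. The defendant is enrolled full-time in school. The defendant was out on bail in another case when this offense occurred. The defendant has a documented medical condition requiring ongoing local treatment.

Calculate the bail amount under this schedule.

Base amounts from the schedule: credit-card fraud $9750; child endangerment $105000; identity theft $18750; check fraud $35750.
Stacking rule: sum of all bases. $9750 + $105000 + $18750 + $35750 = $169250.
Offense committed while released on bail in another case (+$24750 flat): $169250 + $24750 = $194000.
Net percentage adjustment: −5% −20% = −25%. $194000 × 0.75 = $145500.
$145500 is within the $825000 maximum.
$145500 is at or above the $5500 minimum.

$145500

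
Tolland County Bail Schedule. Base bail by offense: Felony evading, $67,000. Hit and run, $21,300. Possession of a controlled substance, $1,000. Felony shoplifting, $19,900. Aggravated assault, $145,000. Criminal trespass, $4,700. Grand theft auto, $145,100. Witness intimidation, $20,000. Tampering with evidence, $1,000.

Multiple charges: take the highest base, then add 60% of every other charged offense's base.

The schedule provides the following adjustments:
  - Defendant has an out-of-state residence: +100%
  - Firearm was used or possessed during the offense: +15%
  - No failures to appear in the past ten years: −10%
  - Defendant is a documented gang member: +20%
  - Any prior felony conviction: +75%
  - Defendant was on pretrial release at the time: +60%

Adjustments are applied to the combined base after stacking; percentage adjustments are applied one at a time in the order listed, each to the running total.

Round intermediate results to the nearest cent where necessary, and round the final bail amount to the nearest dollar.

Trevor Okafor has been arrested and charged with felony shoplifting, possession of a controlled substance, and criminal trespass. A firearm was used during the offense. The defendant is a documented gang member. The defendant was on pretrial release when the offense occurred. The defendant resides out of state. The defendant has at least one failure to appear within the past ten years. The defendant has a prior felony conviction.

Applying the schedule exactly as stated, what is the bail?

$180,217

Base amounts from the schedule: felony shoplifting $19,900; possession of a controlled substance $1,000; criminal trespass $4,700.
Stacking rule: highest base plus 60% of each additional charge. Highest is felony shoplifting at $19,900. Additional: $1,000 × 60% = $600; $4,700 × 60% = $2,820. Combined base = $19,900 + $3,420 = $23,320.
Defendant has an out-of-state residence (+100%): $23,320 × 2 = $46,640.
Firearm was used or possessed during the offense (+15%): $46,640 × 1.15 = $53,636.
Defendant is a documented gang member (+20%): $53,636 × 1.2 = $64,363.20.
Any prior felony conviction (+75%): $64,363.20 × 1.75 = $112,635.60.
Defendant was on pretrial release at the time (+60%): $112,635.60 × 1.6 = $180,216.96.
Rounded to the nearest dollar: $180,217.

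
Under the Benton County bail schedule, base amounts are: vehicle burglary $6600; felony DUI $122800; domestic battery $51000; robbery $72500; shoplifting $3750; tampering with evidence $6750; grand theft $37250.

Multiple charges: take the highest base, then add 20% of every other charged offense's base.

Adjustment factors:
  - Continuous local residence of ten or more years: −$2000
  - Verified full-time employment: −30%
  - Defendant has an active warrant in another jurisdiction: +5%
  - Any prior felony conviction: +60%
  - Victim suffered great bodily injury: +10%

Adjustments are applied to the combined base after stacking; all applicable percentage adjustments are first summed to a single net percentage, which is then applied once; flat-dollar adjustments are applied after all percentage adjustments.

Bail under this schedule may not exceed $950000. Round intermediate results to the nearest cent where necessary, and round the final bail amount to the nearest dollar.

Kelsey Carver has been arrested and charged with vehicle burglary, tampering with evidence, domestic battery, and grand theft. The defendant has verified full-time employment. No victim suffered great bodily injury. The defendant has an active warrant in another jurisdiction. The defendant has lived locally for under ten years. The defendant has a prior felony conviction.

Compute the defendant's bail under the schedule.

$82512

Base amounts from the schedule: vehicle burglary $6600; tampering with evidence $6750; domestic battery $51000; grand theft $37250.
Stacking rule: highest base plus 20% of each additional charge. Highest is domestic battery at $51000. Additional: $6600 × 20% = $1320; $6750 × 20% = $1350; $37250 × 20% = $7450. Combined base = $51000 + $10120 = $61120.
Net percentage adjustment: −30% +5% +60% = +35%. $61120 × 1.35 = $82512.
$82512 is within the $950000 maximum.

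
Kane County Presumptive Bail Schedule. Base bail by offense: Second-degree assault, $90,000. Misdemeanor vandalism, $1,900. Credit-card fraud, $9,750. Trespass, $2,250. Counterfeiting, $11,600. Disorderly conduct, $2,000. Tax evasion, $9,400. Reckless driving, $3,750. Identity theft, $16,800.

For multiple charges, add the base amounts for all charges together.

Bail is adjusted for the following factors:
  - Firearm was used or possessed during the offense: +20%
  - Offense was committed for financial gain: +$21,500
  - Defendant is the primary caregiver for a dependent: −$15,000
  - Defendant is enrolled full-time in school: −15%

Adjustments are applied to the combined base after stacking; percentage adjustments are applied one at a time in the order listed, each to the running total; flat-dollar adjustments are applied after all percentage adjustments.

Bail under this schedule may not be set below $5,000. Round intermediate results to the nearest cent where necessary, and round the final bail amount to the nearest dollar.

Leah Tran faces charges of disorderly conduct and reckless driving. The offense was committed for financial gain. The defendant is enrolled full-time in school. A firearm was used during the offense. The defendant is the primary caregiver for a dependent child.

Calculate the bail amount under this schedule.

$12,365

Base amounts from the schedule: disorderly conduct $2,000; reckless driving $3,750.
Stacking rule: sum of all bases. $2,000 + $3,750 = $5,750.
Firearm was used or possessed during the offense (+20%): $5,750 × 1.2 = $6,900.
Defendant is enrolled full-time in school (−15%): $6,900 × 0.85 = $5,865.
Offense was committed for financial gain (+$21,500 flat): $5,865 + $21,500 = $27,365.
Defendant is the primary caregiver for a dependent (−$15,000 flat): $27,365 − $15,000 = $12,365.
$12,365 is at or above the $5,000 minimum.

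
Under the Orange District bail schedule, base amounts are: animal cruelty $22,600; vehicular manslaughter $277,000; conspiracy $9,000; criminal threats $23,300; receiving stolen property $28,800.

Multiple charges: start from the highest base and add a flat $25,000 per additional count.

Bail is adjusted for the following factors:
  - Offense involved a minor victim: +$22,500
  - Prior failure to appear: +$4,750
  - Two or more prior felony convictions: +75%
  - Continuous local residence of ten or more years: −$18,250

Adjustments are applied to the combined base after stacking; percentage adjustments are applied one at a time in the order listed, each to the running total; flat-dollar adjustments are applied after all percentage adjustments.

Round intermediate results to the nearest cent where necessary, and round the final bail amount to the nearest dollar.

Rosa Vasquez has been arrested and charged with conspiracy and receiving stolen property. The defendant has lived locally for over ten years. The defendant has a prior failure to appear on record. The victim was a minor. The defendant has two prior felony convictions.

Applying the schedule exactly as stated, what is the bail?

$103,150

Base amounts from the schedule: conspiracy $9,000; receiving stolen property $28,800.
Stacking rule: highest base plus $25,000 per additional charge. Highest is receiving stolen property at $28,800; 1 additional charge → +$25,000. Combined base = $53,800.
Two or more prior felony convictions (+75%): $53,800 × 1.75 = $94,150.
Offense involved a minor victim (+$22,500 flat): $94,150 + $22,500 = $116,650.
Prior failure to appear (+$4,750 flat): $116,650 + $4,750 = $121,400.
Continuous local residence of ten or more years (−$18,250 flat): $121,400 − $18,250 = $103,150.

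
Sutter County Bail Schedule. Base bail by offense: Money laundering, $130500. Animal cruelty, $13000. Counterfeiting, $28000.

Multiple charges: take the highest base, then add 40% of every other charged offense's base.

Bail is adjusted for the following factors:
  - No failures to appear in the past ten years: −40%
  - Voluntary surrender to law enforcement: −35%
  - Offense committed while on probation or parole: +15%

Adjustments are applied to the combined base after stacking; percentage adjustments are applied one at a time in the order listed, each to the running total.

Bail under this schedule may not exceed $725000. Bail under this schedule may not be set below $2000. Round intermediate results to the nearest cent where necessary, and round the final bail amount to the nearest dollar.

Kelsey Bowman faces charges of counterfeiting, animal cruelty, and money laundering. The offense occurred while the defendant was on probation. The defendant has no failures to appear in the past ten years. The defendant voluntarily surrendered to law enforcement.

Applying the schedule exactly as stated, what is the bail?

Base amounts from the schedule: counterfeiting $28000; animal cruelty $13000; money laundering $130500.
Stacking rule: highest base plus 40% of each additional charge. Highest is money laundering at $130500. Additional: $28000 × 40% = $11200; $13000 × 40% = $5200. Combined base = $130500 + $16400 = $146900.
No failures to appear in the past ten years (−40%): $146900 × 0.6 = $88140.
Voluntary surrender to law enforcement (−35%): $88140 × 0.65 = $57291.
Offense committed while on probation or parole (+15%): $57291 × 1.15 = $65884.65.
$65884.65 is within the $725000 maximum.
$65884.65 is at or above the $2000 minimum.
Rounded to the nearest dollar: $65885.

$65885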